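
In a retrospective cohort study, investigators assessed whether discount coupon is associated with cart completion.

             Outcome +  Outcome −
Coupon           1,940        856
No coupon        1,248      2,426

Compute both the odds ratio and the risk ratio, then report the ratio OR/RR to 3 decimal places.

2.157

Cells: a = 1940, b = 856, c = 1248, d = 2426.
OR = (1940·2426)/(856·1248) = 4706440/1068288 = 4.40559
Risk in exposed = 1940/2796 = 0.69385; risk in unexposed = 1248/3674 = 0.33968; RR = 2.04263
OR/RR = 4.40559 / 2.04263 = 2.15683
The outcome is not rare, so the OR lies further from 1 than the RR.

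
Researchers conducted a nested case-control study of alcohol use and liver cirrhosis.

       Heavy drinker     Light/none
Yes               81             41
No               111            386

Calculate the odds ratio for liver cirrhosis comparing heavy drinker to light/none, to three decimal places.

6.870

Reading the table with exposure as columns: a = 81 (Heavy drinker, case), b = 111 (Heavy drinker, non-case), c = 41 (Light/none, case), d = 386.
OR = (a·d)/(b·c) = (81 × 386) / (111 × 41) = 31266 / 4551 = 6.87014
The odds of liver cirrhosis are about 6.87 times as high in the heavy drinker group.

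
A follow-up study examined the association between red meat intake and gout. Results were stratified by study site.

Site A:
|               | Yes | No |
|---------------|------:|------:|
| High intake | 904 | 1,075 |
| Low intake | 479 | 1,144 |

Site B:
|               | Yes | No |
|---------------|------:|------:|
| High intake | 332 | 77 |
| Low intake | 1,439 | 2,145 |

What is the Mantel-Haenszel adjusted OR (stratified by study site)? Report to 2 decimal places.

2.73

OR_MH = Σ(aᵢdᵢ/nᵢ) / Σ(bᵢcᵢ/nᵢ), where nᵢ is the stratum total.
Stratum 1 (Site A): n = 3602; a·d/n = 904·1144/3602 = 287.1116; b·c/n = 1075·479/3602 = 142.9553
Stratum 2 (Site B): n = 3993; a·d/n = 332·2145/3993 = 178.3471; b·c/n = 77·1439/3993 = 27.7493
OR_MH = (287.1116 + 178.3471) / (142.9553 + 27.7493) = 465.4587 / 170.7046 = 2.72669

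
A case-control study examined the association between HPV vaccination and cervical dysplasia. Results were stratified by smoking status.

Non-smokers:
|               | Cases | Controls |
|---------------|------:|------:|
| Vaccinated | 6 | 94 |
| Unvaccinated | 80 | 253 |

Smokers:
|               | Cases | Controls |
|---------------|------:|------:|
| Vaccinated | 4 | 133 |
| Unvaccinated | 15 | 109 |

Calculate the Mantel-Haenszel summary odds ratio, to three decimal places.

0.207

OR_MH = Σ(aᵢdᵢ/nᵢ) / Σ(bᵢcᵢ/nᵢ), where nᵢ is the stratum total.
Stratum 1 (Non-smokers): n = 433; a·d/n = 6·253/433 = 3.5058; b·c/n = 94·80/433 = 17.3672
Stratum 2 (Smokers): n = 261; a·d/n = 4·109/261 = 1.6705; b·c/n = 133·15/261 = 7.6437
OR_MH = (3.5058 + 1.6705) / (17.3672 + 7.6437) = 5.1763 / 25.0109 = 0.20696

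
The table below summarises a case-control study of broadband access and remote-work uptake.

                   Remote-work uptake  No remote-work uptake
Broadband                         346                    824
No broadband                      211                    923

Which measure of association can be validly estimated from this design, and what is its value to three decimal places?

1.837

Cells: a = 346, b = 824, c = 211, d = 923.
This is a case-control study: participants were sampled on outcome status, so risks in the source population cannot be estimated directly — relative risk is not valid here. The odds ratio is the appropriate measure.
OR = (a·d)/(b·c) = (346 × 923) / (824 × 211) = 319358 / 173864 = 1.83683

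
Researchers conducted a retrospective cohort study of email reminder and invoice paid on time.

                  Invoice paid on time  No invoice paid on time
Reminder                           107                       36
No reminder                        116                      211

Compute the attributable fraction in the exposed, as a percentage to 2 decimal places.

Cells: a = 107, b = 36, c = 116, d = 211.
Risk in exposed = 107/143 = 0.74825; risk in unexposed = 116/327 = 0.35474.
RR = 0.74825/0.35474 = 2.10930
AR% = (RR − 1)/RR × 100 = (2.10930 − 1)/2.10930 × 100 = 52.5908%

52.59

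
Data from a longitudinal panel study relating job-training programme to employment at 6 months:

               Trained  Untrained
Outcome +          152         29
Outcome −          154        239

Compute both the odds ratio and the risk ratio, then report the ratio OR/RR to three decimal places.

1.772

Reading the table with exposure as columns: a = 152 (Trained, case), b = 154 (Trained, non-case), c = 29 (Untrained, case), d = 239.
OR = (152·239)/(154·29) = 36328/4466 = 8.13435
Risk in exposed = 152/306 = 0.49673; risk in unexposed = 29/268 = 0.10821; RR = 4.59049
OR/RR = 8.13435 / 4.59049 = 1.77200
The outcome is not rare, so the OR lies further from 1 than the RR.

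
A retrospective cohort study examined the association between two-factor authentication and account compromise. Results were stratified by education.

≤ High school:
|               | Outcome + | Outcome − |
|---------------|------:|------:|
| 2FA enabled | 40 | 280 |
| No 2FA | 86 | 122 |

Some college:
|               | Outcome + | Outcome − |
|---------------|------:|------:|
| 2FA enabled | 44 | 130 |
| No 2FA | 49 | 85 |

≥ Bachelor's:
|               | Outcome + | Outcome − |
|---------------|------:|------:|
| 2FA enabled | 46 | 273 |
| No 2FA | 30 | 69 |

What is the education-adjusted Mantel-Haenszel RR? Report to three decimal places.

RR_MH = Σ(aᵢ·n₀ᵢ/nᵢ) / Σ(cᵢ·n₁ᵢ/nᵢ), with n₁ᵢ = aᵢ+bᵢ (exposed), n₀ᵢ = cᵢ+dᵢ (unexposed), nᵢ = n₁ᵢ+n₀ᵢ.
Stratum 1 (≤ High school): n₁ = 320, n₀ = 208, n = 528; a·n₀/n = 40·208/528 = 15.7576; c·n₁/n = 86·320/528 = 52.1212
Stratum 2 (Some college): n₁ = 174, n₀ = 134, n = 308; a·n₀/n = 44·134/308 = 19.1429; c·n₁/n = 49·174/308 = 27.6818
Stratum 3 (≥ Bachelor's): n₁ = 319, n₀ = 99, n = 418; a·n₀/n = 46·99/418 = 10.8947; c·n₁/n = 30·319/418 = 22.8947
RR_MH = (15.7576 + 19.1429 + 10.8947) / (52.1212 + 27.6818 + 22.8947) = 45.7952 / 102.6978 = 0.44592

0.446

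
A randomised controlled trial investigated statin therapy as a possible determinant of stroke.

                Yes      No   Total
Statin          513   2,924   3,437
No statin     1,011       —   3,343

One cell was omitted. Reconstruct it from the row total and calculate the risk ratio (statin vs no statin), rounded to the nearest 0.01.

0.49

The missing cell is in the unexposed row: 3343 − 1011 = 2332.
So a = 513, b = 2924, c = 1011, d = 2332.
RR = [a/(a+b)] / [c/(c+d)] = (513/3437) / (1011/3343) = 0.14926/0.30242 = 0.49354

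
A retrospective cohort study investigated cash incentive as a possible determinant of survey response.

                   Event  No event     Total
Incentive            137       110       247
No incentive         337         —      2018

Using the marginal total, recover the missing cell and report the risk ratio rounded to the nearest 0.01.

3.32

The missing cell is in the unexposed row: 2018 − 337 = 1681.
So a = 137, b = 110, c = 337, d = 1681.
RR = [a/(a+b)] / [c/(c+d)] = (137/247) / (337/2018) = 0.55466/0.16700 = 3.32135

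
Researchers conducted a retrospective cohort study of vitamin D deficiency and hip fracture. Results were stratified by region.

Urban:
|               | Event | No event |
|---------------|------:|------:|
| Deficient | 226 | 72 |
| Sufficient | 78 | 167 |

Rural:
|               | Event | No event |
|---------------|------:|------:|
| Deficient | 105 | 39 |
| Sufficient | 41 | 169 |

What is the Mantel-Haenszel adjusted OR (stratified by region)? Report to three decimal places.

8.051

OR_MH = Σ(aᵢdᵢ/nᵢ) / Σ(bᵢcᵢ/nᵢ), where nᵢ is the stratum total.
Stratum 1 (Urban): n = 543; a·d/n = 226·167/543 = 69.5064; b·c/n = 72·78/543 = 10.3425
Stratum 2 (Rural): n = 354; a·d/n = 105·169/354 = 50.1271; b·c/n = 39·41/354 = 4.5169
OR_MH = (69.5064 + 50.1271) / (10.3425 + 4.5169) = 119.6336 / 14.8595 = 8.05099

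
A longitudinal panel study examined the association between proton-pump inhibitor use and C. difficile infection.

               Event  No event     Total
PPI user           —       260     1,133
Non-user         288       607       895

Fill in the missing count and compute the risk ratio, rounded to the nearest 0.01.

The missing cell is in the exposed row: 1133 − 260 = 873.
So a = 873, b = 260, c = 288, d = 607.
RR = [a/(a+b)] / [c/(c+d)] = (873/1133) / (288/895) = 0.77052/0.32179 = 2.39450

2.39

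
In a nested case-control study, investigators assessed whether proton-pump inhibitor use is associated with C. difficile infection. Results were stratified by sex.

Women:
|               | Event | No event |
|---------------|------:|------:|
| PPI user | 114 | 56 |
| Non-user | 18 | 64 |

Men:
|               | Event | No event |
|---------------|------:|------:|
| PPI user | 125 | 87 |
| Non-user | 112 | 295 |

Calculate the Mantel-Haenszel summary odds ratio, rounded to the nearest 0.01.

4.48

OR_MH = Σ(aᵢdᵢ/nᵢ) / Σ(bᵢcᵢ/nᵢ), where nᵢ is the stratum total.
Stratum 1 (Women): n = 252; a·d/n = 114·64/252 = 28.9524; b·c/n = 56·18/252 = 4.0000
Stratum 2 (Men): n = 619; a·d/n = 125·295/619 = 59.5719; b·c/n = 87·112/619 = 15.7415
OR_MH = (28.9524 + 59.5719) / (4.0000 + 15.7415) = 88.5243 / 19.7415 = 4.48417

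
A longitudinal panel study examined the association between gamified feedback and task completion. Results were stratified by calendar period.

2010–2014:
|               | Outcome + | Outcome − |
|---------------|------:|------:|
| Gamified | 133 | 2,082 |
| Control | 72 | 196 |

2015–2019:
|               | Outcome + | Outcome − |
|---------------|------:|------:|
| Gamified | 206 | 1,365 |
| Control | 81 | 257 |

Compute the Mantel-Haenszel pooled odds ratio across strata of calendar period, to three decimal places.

0.323

OR_MH = Σ(aᵢdᵢ/nᵢ) / Σ(bᵢcᵢ/nᵢ), where nᵢ is the stratum total.
Stratum 1 (2010–2014): n = 2483; a·d/n = 133·196/2483 = 10.4986; b·c/n = 2082·72/2483 = 60.3721
Stratum 2 (2015–2019): n = 1909; a·d/n = 206·257/1909 = 27.7328; b·c/n = 1365·81/1909 = 57.9178
OR_MH = (10.4986 + 27.7328) / (60.3721 + 57.9178) = 38.2314 / 118.2899 = 0.32320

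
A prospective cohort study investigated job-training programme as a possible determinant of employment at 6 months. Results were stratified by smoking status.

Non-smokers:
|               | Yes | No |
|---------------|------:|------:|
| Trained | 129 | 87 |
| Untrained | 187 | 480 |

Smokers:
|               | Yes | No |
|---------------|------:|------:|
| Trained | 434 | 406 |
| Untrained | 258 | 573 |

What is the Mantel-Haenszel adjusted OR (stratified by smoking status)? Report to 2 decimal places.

2.70

OR_MH = Σ(aᵢdᵢ/nᵢ) / Σ(bᵢcᵢ/nᵢ), where nᵢ is the stratum total.
Stratum 1 (Non-smokers): n = 883; a·d/n = 129·480/883 = 70.1246; b·c/n = 87·187/883 = 18.4247
Stratum 2 (Smokers): n = 1671; a·d/n = 434·573/1671 = 148.8223; b·c/n = 406·258/1671 = 62.6858
OR_MH = (70.1246 + 148.8223) / (18.4247 + 62.6858) = 218.9468 / 81.1105 = 2.69936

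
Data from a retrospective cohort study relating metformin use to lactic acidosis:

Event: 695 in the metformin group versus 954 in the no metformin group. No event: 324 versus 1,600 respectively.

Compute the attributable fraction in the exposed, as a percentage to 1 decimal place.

45.2

From the description: a = 695, b = 324, c = 954, d = 1600.
Risk in exposed = 695/1019 = 0.68204; risk in unexposed = 954/2554 = 0.37353.
RR = 0.68204/0.37353 = 1.82593
AR% = (RR − 1)/RR × 100 = (1.82593 − 1)/1.82593 × 100 = 45.2333%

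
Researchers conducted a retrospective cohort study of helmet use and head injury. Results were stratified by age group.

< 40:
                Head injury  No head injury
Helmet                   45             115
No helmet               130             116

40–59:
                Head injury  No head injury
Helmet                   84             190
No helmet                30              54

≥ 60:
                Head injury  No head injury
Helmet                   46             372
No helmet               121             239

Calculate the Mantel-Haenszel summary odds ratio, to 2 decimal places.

0.36

OR_MH = Σ(aᵢdᵢ/nᵢ) / Σ(bᵢcᵢ/nᵢ), where nᵢ is the stratum total.
Stratum 1 (< 40): n = 406; a·d/n = 45·116/406 = 12.8571; b·c/n = 115·130/406 = 36.8227
Stratum 2 (40–59): n = 358; a·d/n = 84·54/358 = 12.6704; b·c/n = 190·30/358 = 15.9218
Stratum 3 (≥ 60): n = 778; a·d/n = 46·239/778 = 14.1311; b·c/n = 372·121/778 = 57.8560
OR_MH = (12.8571 + 12.6704 + 14.1311) / (36.8227 + 15.9218 + 57.8560) = 39.6586 / 110.6005 = 0.35858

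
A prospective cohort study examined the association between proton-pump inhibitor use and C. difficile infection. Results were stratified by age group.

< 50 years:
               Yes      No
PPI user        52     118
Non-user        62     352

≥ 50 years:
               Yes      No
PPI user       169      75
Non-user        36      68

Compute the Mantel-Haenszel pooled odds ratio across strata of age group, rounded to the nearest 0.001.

3.173

OR_MH = Σ(aᵢdᵢ/nᵢ) / Σ(bᵢcᵢ/nᵢ), where nᵢ is the stratum total.
Stratum 1 (< 50 years): n = 584; a·d/n = 52·352/584 = 31.3425; b·c/n = 118·62/584 = 12.5274
Stratum 2 (≥ 50 years): n = 348; a·d/n = 169·68/348 = 33.0230; b·c/n = 75·36/348 = 7.7586
OR_MH = (31.3425 + 33.0230) / (12.5274 + 7.7586) = 64.3655 / 20.2860 = 3.17290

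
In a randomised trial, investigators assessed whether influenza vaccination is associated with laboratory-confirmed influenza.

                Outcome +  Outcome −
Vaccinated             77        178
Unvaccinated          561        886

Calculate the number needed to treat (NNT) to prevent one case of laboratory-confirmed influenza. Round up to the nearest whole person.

12

Risk in treated group = 77/255 = 0.30196; risk in control = 561/1447 = 0.38770.
Absolute risk reduction = 0.38770 − 0.30196 = 0.08574
NNT = 1 / ARR = 1 / 0.08574 = 11.663 → round up → 12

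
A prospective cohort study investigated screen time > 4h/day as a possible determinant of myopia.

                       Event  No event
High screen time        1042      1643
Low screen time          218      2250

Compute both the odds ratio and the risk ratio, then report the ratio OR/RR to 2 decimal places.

1.49

Cells: a = 1042, b = 1643, c = 218, d = 2250.
OR = (1042·2250)/(1643·218) = 2344500/358174 = 6.54570
Risk in exposed = 1042/2685 = 0.38808; risk in unexposed = 218/2468 = 0.08833; RR = 4.39351
OR/RR = 6.54570 / 4.39351 = 1.48986
The outcome is not rare, so the OR lies further from 1 than the RR.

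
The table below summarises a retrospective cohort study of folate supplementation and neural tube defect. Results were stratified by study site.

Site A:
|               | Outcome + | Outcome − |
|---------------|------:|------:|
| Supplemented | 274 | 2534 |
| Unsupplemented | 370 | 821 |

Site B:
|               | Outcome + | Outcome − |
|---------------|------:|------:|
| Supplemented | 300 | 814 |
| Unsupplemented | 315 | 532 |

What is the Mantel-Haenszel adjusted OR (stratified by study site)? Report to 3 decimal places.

0.377

OR_MH = Σ(aᵢdᵢ/nᵢ) / Σ(bᵢcᵢ/nᵢ), where nᵢ is the stratum total.
Stratum 1 (Site A): n = 3999; a·d/n = 274·821/3999 = 56.2526; b·c/n = 2534·370/3999 = 234.4536
Stratum 2 (Site B): n = 1961; a·d/n = 300·532/1961 = 81.3870; b·c/n = 814·315/1961 = 130.7547
OR_MH = (56.2526 + 81.3870) / (234.4536 + 130.7547) = 137.6396 / 365.2083 = 0.37688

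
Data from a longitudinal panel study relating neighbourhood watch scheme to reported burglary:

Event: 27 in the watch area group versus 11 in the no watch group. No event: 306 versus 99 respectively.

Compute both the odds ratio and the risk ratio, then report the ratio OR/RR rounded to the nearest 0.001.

From the description: a = 27, b = 306, c = 11, d = 99.
OR = (27·99)/(306·11) = 2673/3366 = 0.79412
Risk in exposed = 27/333 = 0.08108; risk in unexposed = 11/110 = 0.10000; RR = 0.81081
OR/RR = 0.79412 / 0.81081 = 0.97941
The outcome is not rare, so the OR lies further from 1 than the RR.

0.979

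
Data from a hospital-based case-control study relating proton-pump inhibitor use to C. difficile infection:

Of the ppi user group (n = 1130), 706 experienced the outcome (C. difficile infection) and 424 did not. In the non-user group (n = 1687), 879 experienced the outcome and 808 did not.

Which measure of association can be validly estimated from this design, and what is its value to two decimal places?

1.53

From the description: a = 706, b = 424, c = 879, d = 808.
This is a hospital-based case-control study: participants were sampled on outcome status, so risks in the source population cannot be estimated directly — relative risk is not valid here. The odds ratio is the appropriate measure.
OR = (a·d)/(b·c) = (706 × 808) / (424 × 879) = 570448 / 372696 = 1.53060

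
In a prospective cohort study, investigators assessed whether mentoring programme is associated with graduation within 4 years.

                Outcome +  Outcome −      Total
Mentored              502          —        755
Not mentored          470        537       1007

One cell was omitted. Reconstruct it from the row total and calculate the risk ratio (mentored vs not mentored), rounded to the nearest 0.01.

1.42

The missing cell is in the exposed row: 755 − 502 = 253.
So a = 502, b = 253, c = 470, d = 537.
RR = [a/(a+b)] / [c/(c+d)] = (502/755) / (470/1007) = 0.66490/0.46673 = 1.42459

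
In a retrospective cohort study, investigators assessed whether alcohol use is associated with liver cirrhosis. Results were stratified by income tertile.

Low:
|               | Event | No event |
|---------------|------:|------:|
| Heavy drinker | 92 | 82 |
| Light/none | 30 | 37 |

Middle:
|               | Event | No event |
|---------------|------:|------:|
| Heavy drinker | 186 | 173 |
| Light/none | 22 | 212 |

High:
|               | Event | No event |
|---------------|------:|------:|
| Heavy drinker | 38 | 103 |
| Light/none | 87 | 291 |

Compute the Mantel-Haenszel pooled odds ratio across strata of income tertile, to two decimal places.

3.01

OR_MH = Σ(aᵢdᵢ/nᵢ) / Σ(bᵢcᵢ/nᵢ), where nᵢ is the stratum total.
Stratum 1 (Low): n = 241; a·d/n = 92·37/241 = 14.1245; b·c/n = 82·30/241 = 10.2075
Stratum 2 (Middle): n = 593; a·d/n = 186·212/593 = 66.4958; b·c/n = 173·22/593 = 6.4182
Stratum 3 (High): n = 519; a·d/n = 38·291/519 = 21.3064; b·c/n = 103·87/519 = 17.2659
OR_MH = (14.1245 + 66.4958 + 21.3064) / (10.2075 + 6.4182 + 17.2659) = 101.9266 / 33.8916 = 3.00743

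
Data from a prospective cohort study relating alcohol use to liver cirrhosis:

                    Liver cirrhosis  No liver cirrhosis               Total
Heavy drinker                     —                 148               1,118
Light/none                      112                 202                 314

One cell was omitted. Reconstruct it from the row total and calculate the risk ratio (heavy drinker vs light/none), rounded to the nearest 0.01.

The missing cell is in the exposed row: 1118 − 148 = 970.
So a = 970, b = 148, c = 112, d = 202.
RR = [a/(a+b)] / [c/(c+d)] = (970/1118) / (112/314) = 0.86762/0.35669 = 2.43244

2.43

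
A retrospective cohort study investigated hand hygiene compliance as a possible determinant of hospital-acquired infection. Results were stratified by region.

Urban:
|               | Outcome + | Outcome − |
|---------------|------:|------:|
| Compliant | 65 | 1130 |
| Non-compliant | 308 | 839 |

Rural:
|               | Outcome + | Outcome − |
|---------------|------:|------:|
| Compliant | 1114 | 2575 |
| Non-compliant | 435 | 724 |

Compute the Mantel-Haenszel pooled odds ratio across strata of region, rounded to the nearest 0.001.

0.500

OR_MH = Σ(aᵢdᵢ/nᵢ) / Σ(bᵢcᵢ/nᵢ), where nᵢ is the stratum total.
Stratum 1 (Urban): n = 2342; a·d/n = 65·839/2342 = 23.2857; b·c/n = 1130·308/2342 = 148.6080
Stratum 2 (Rural): n = 4848; a·d/n = 1114·724/4848 = 166.3647; b·c/n = 2575·435/4848 = 231.0489
OR_MH = (23.2857 + 166.3647) / (148.6080 + 231.0489) = 189.6503 / 379.6569 = 0.49953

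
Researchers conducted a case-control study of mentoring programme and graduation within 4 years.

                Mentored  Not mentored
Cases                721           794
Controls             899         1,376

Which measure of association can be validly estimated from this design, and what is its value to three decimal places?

Reading the table with exposure as columns: a = 721 (Mentored, case), b = 899 (Mentored, non-case), c = 794 (Not mentored, case), d = 1376.
This is a case-control study: participants were sampled on outcome status, so risks in the source population cannot be estimated directly — relative risk is not valid here. The odds ratio is the appropriate measure.
OR = (a·d)/(b·c) = (721 × 1376) / (899 × 794) = 992096 / 713806 = 1.38987

1.390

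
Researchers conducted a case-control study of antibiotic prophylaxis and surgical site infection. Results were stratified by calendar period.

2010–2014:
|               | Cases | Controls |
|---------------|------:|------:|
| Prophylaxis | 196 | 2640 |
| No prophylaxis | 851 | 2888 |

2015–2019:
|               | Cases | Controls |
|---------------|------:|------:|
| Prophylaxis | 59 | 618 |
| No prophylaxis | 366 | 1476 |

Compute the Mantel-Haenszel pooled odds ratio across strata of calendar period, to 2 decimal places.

OR_MH = Σ(aᵢdᵢ/nᵢ) / Σ(bᵢcᵢ/nᵢ), where nᵢ is the stratum total.
Stratum 1 (2010–2014): n = 6575; a·d/n = 196·2888/6575 = 86.0910; b·c/n = 2640·851/6575 = 341.6943
Stratum 2 (2015–2019): n = 2519; a·d/n = 59·1476/2519 = 34.5709; b·c/n = 618·366/2519 = 89.7928
OR_MH = (86.0910 + 34.5709) / (341.6943 + 89.7928) = 120.6618 / 431.4871 = 0.27964

0.28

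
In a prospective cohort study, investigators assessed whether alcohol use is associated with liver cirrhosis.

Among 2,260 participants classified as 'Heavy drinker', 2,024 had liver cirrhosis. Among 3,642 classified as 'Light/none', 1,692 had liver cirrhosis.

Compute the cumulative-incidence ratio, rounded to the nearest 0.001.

From the description: a = 2024, b = 236, c = 1692, d = 1950.
Risk in exposed = 2024/2260 = 0.89558; risk in unexposed = 1692/3642 = 0.46458.
RR = 0.89558 / 0.46458 = 1.92771
The risk among the exposed is 1.93 times that among the unexposed.

1.928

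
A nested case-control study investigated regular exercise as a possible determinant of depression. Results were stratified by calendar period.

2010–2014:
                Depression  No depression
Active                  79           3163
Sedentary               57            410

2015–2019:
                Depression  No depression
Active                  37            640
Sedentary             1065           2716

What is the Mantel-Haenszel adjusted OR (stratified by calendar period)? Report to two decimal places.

OR_MH = Σ(aᵢdᵢ/nᵢ) / Σ(bᵢcᵢ/nᵢ), where nᵢ is the stratum total.
Stratum 1 (2010–2014): n = 3709; a·d/n = 79·410/3709 = 8.7328; b·c/n = 3163·57/3709 = 48.6091
Stratum 2 (2015–2019): n = 4458; a·d/n = 37·2716/4458 = 22.5419; b·c/n = 640·1065/4458 = 152.8937
OR_MH = (8.7328 + 22.5419) / (48.6091 + 152.8937) = 31.2748 / 201.5027 = 0.15521

0.16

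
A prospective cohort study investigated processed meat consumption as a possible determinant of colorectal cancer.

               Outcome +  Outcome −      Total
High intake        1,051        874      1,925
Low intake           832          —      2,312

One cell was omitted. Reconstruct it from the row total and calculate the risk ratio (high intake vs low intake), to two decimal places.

The missing cell is in the unexposed row: 2312 − 832 = 1480.
So a = 1051, b = 874, c = 832, d = 1480.
RR = [a/(a+b)] / [c/(c+d)] = (1051/1925) / (832/2312) = 0.54597/0.35986 = 1.51718

1.52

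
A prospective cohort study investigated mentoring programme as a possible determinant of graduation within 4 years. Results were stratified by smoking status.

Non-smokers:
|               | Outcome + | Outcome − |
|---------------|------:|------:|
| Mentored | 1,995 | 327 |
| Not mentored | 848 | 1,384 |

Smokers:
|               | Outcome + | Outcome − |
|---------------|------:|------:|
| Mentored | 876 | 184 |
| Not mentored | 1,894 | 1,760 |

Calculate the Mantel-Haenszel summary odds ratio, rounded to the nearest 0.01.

OR_MH = Σ(aᵢdᵢ/nᵢ) / Σ(bᵢcᵢ/nᵢ), where nᵢ is the stratum total.
Stratum 1 (Non-smokers): n = 4554; a·d/n = 1995·1384/4554 = 606.2978; b·c/n = 327·848/4554 = 60.8906
Stratum 2 (Smokers): n = 4714; a·d/n = 876·1760/4714 = 327.0598; b·c/n = 184·1894/4714 = 73.9279
OR_MH = (606.2978 + 327.0598) / (60.8906 + 73.9279) = 933.3576 / 134.8185 = 6.92307

6.92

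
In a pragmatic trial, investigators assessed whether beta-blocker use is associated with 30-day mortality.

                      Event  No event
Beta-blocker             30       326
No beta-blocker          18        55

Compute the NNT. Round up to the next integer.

7

Risk in treated group = 30/356 = 0.08427; risk in control = 18/73 = 0.24658.
Absolute risk reduction = 0.24658 − 0.08427 = 0.16231
NNT = 1 / ARR = 1 / 0.16231 = 6.161 → round up → 7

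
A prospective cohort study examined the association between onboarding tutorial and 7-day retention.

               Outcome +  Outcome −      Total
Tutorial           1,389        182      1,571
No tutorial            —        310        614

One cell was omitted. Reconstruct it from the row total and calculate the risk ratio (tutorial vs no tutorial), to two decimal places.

1.79

The missing cell is in the unexposed row: 614 − 310 = 304.
So a = 1389, b = 182, c = 304, d = 310.
RR = [a/(a+b)] / [c/(c+d)] = (1389/1571) / (304/614) = 0.88415/0.49511 = 1.78575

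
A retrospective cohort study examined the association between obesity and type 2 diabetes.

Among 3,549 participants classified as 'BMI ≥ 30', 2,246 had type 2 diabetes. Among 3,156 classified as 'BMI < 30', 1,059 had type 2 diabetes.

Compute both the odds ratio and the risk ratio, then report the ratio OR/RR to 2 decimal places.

From the description: a = 2246, b = 1303, c = 1059, d = 2097.
OR = (2246·2097)/(1303·1059) = 4709862/1379877 = 3.41325
Risk in exposed = 2246/3549 = 0.63285; risk in unexposed = 1059/3156 = 0.33555; RR = 1.88601
OR/RR = 3.41325 / 1.88601 = 1.80977
The outcome is not rare, so the OR lies further from 1 than the RR.

1.81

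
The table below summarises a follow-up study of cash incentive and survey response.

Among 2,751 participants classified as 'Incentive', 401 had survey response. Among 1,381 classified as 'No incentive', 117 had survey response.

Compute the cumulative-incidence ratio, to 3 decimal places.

From the description: a = 401, b = 2350, c = 117, d = 1264.
Risk in exposed = 401/2751 = 0.14577; risk in unexposed = 117/1381 = 0.08472.
RR = 0.14577 / 0.08472 = 1.72053
The risk among the exposed is 1.72 times that among the unexposed.

1.721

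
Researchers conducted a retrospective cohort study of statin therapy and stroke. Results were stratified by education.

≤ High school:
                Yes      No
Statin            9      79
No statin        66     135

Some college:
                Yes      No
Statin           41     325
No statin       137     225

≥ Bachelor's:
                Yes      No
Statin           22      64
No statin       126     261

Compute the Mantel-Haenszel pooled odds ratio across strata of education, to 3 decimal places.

OR_MH = Σ(aᵢdᵢ/nᵢ) / Σ(bᵢcᵢ/nᵢ), where nᵢ is the stratum total.
Stratum 1 (≤ High school): n = 289; a·d/n = 9·135/289 = 4.2042; b·c/n = 79·66/289 = 18.0415
Stratum 2 (Some college): n = 728; a·d/n = 41·225/728 = 12.6717; b·c/n = 325·137/728 = 61.1607
Stratum 3 (≥ Bachelor's): n = 473; a·d/n = 22·261/473 = 12.1395; b·c/n = 64·126/473 = 17.0486
OR_MH = (4.2042 + 12.6717 + 12.1395) / (18.0415 + 61.1607 + 17.0486) = 29.0154 / 96.2509 = 0.30146

0.301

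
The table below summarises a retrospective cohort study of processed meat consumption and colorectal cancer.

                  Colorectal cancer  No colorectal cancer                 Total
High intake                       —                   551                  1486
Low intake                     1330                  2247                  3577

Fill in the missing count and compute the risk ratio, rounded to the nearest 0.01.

1.69

The missing cell is in the exposed row: 1486 − 551 = 935.
So a = 935, b = 551, c = 1330, d = 2247.
RR = [a/(a+b)] / [c/(c+d)] = (935/1486) / (1330/3577) = 0.62921/0.37182 = 1.69223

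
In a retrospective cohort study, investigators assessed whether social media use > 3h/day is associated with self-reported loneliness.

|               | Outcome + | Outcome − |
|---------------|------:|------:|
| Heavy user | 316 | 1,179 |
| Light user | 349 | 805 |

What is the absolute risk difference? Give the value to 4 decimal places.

-0.0911

Cells: a = 316, b = 1179, c = 349, d = 805.
Risk in exposed = 316/1495 = 0.211371; risk in unexposed = 349/1154 = 0.302426.
Risk difference = 0.211371 − 0.302426 = -0.091055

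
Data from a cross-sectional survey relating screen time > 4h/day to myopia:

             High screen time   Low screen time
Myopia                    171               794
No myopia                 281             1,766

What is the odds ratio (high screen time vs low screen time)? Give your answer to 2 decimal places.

Reading the table with exposure as columns: a = 171 (High screen time, case), b = 281 (High screen time, non-case), c = 794 (Low screen time, case), d = 1766.
OR = (a·d)/(b·c) = (171 × 1766) / (281 × 794) = 301986 / 223114 = 1.35351
The odds of myopia are about 1.35 times as high in the high screen time group.

1.35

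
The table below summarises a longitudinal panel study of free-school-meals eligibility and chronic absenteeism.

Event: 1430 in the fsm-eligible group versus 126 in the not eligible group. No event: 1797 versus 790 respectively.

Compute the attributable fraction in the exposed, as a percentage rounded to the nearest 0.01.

68.96

From the description: a = 1430, b = 1797, c = 126, d = 790.
Risk in exposed = 1430/3227 = 0.44314; risk in unexposed = 126/916 = 0.13755.
RR = 0.44314/0.13755 = 3.22153
AR% = (RR − 1)/RR × 100 = (3.22153 − 1)/3.22153 × 100 = 68.9588%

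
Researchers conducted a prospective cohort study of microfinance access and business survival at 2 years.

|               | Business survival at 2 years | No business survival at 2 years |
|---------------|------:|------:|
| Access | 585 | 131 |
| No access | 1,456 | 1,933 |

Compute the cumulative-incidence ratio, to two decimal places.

Cells: a = 585, b = 131, c = 1456, d = 1933.
Risk in exposed = 585/716 = 0.81704; risk in unexposed = 1456/3389 = 0.42963.
RR = 0.81704 / 0.42963 = 1.90175
The risk among the exposed is 1.90 times that among the unexposed.

1.90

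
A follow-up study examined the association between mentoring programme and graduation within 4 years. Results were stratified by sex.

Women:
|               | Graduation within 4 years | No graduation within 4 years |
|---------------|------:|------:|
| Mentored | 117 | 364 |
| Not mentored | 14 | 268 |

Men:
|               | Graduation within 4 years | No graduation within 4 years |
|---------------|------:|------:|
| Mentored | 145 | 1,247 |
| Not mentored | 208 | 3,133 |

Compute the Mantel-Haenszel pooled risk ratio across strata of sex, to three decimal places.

RR_MH = Σ(aᵢ·n₀ᵢ/nᵢ) / Σ(cᵢ·n₁ᵢ/nᵢ), with n₁ᵢ = aᵢ+bᵢ (exposed), n₀ᵢ = cᵢ+dᵢ (unexposed), nᵢ = n₁ᵢ+n₀ᵢ.
Stratum 1 (Women): n₁ = 481, n₀ = 282, n = 763; a·n₀/n = 117·282/763 = 43.2425; c·n₁/n = 14·481/763 = 8.8257
Stratum 2 (Men): n₁ = 1392, n₀ = 3341, n = 4733; a·n₀/n = 145·3341/4733 = 102.3547; c·n₁/n = 208·1392/4733 = 61.1739
RR_MH = (43.2425 + 102.3547) / (8.8257 + 61.1739) = 145.5972 / 69.9996 = 2.07997

2.080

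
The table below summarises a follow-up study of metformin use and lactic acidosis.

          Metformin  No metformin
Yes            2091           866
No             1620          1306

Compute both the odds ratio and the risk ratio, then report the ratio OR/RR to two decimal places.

Reading the table with exposure as columns: a = 2091 (Metformin, case), b = 1620 (Metformin, non-case), c = 866 (No metformin, case), d = 1306.
OR = (2091·1306)/(1620·866) = 2730846/1402920 = 1.94654
Risk in exposed = 2091/3711 = 0.56346; risk in unexposed = 866/2172 = 0.39871; RR = 1.41320
OR/RR = 1.94654 / 1.41320 = 1.37740
The outcome is not rare, so the OR lies further from 1 than the RR.

1.38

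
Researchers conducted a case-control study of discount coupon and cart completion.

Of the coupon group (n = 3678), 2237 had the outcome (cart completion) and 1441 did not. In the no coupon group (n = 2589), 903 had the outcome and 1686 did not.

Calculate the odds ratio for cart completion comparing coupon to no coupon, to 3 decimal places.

From the description: a = 2237, b = 1441, c = 903, d = 1686.
OR = (a·d)/(b·c) = (2237 × 1686) / (1441 × 903) = 3771582 / 1301223 = 2.89849
The odds of cart completion are about 2.90 times as high in the coupon group.

2.898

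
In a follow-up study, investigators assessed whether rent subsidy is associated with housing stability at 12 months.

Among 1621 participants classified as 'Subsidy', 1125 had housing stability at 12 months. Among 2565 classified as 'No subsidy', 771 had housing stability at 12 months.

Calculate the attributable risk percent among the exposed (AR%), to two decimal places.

From the description: a = 1125, b = 496, c = 771, d = 1794.
Risk in exposed = 1125/1621 = 0.69402; risk in unexposed = 771/2565 = 0.30058.
RR = 0.69402/0.30058 = 2.30889
AR% = (RR − 1)/RR × 100 = (2.30889 − 1)/2.30889 × 100 = 56.6891%

56.69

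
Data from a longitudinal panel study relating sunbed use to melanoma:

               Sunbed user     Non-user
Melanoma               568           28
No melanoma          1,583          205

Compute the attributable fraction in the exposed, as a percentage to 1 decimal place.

Reading the table with exposure as columns: a = 568 (Sunbed user, case), b = 1583 (Sunbed user, non-case), c = 28 (Non-user, case), d = 205.
Risk in exposed = 568/2151 = 0.26406; risk in unexposed = 28/233 = 0.12017.
RR = 0.26406/0.12017 = 2.19738
AR% = (RR − 1)/RR × 100 = (2.19738 − 1)/2.19738 × 100 = 54.4913%

54.5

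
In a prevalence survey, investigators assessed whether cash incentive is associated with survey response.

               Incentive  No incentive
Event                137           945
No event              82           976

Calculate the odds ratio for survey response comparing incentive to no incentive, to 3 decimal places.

1.726

Reading the table with exposure as columns: a = 137 (Incentive, case), b = 82 (Incentive, non-case), c = 945 (No incentive, case), d = 976.
OR = (a·d)/(b·c) = (137 × 976) / (82 × 945) = 133712 / 77490 = 1.72554
The odds of survey response are about 1.73 times as high in the incentive group.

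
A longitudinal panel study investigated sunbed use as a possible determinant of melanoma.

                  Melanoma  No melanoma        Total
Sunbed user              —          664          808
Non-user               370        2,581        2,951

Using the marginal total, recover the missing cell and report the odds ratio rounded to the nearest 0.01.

1.51

The missing cell is in the exposed row: 808 − 664 = 144.
So a = 144, b = 664, c = 370, d = 2581.
OR = (a·d)/(b·c) = (144 × 2581) / (664 × 370) = 371664 / 245680 = 1.51280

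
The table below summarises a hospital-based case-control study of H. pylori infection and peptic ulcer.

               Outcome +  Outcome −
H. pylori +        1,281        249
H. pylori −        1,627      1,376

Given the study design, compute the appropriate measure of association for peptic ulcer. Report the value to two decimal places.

Cells: a = 1281, b = 249, c = 1627, d = 1376.
This is a hospital-based case-control study: participants were sampled on outcome status, so risks in the source population cannot be estimated directly — relative risk is not valid here. The odds ratio is the appropriate measure.
OR = (a·d)/(b·c) = (1281 × 1376) / (249 × 1627) = 1762656 / 405123 = 4.35092

4.35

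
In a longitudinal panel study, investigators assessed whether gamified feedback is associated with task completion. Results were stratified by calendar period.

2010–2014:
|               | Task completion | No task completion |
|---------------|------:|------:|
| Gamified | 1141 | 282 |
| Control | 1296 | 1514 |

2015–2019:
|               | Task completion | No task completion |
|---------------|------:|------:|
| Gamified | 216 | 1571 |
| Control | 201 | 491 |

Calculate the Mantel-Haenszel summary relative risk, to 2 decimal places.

RR_MH = Σ(aᵢ·n₀ᵢ/nᵢ) / Σ(cᵢ·n₁ᵢ/nᵢ), with n₁ᵢ = aᵢ+bᵢ (exposed), n₀ᵢ = cᵢ+dᵢ (unexposed), nᵢ = n₁ᵢ+n₀ᵢ.
Stratum 1 (2010–2014): n₁ = 1423, n₀ = 2810, n = 4233; a·n₀/n = 1141·2810/4233 = 757.4321; c·n₁/n = 1296·1423/4233 = 435.6740
Stratum 2 (2015–2019): n₁ = 1787, n₀ = 692, n = 2479; a·n₀/n = 216·692/2479 = 60.2953; c·n₁/n = 201·1787/2479 = 144.8919
RR_MH = (757.4321 + 60.2953) / (435.6740 + 144.8919) = 817.7274 / 580.5659 = 1.40850

1.41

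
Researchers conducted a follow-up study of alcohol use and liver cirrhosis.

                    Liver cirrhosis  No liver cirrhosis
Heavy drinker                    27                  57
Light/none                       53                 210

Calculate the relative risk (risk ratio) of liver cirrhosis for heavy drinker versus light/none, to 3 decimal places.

Cells: a = 27, b = 57, c = 53, d = 210.
Risk in exposed = 27/84 = 0.32143; risk in unexposed = 53/263 = 0.20152.
RR = 0.32143 / 0.20152 = 1.59501
The risk among the exposed is 1.60 times that among the unexposed.

1.595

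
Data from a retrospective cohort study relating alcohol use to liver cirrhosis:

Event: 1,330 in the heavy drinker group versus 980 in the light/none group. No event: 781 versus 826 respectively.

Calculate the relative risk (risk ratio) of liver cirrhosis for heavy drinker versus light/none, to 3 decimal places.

From the description: a = 1330, b = 781, c = 980, d = 826.
Risk in exposed = 1330/2111 = 0.63003; risk in unexposed = 980/1806 = 0.54264.
RR = 0.63003 / 0.54264 = 1.16106
The risk among the exposed is 1.16 times that among the unexposed.

1.161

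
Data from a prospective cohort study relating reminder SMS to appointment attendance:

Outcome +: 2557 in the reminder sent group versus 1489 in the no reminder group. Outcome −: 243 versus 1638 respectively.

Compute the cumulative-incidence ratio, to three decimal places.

From the description: a = 2557, b = 243, c = 1489, d = 1638.
Risk in exposed = 2557/2800 = 0.91321; risk in unexposed = 1489/3127 = 0.47618.
RR = 0.91321 / 0.47618 = 1.91781
The risk among the exposed is 1.92 times that among the unexposed.

1.918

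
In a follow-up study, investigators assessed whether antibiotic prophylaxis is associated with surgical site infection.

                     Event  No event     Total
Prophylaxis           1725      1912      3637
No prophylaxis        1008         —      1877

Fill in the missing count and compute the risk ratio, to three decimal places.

0.883

The missing cell is in the unexposed row: 1877 − 1008 = 869.
So a = 1725, b = 1912, c = 1008, d = 869.
RR = [a/(a+b)] / [c/(c+d)] = (1725/3637) / (1008/1877) = 0.47429/0.53703 = 0.88318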